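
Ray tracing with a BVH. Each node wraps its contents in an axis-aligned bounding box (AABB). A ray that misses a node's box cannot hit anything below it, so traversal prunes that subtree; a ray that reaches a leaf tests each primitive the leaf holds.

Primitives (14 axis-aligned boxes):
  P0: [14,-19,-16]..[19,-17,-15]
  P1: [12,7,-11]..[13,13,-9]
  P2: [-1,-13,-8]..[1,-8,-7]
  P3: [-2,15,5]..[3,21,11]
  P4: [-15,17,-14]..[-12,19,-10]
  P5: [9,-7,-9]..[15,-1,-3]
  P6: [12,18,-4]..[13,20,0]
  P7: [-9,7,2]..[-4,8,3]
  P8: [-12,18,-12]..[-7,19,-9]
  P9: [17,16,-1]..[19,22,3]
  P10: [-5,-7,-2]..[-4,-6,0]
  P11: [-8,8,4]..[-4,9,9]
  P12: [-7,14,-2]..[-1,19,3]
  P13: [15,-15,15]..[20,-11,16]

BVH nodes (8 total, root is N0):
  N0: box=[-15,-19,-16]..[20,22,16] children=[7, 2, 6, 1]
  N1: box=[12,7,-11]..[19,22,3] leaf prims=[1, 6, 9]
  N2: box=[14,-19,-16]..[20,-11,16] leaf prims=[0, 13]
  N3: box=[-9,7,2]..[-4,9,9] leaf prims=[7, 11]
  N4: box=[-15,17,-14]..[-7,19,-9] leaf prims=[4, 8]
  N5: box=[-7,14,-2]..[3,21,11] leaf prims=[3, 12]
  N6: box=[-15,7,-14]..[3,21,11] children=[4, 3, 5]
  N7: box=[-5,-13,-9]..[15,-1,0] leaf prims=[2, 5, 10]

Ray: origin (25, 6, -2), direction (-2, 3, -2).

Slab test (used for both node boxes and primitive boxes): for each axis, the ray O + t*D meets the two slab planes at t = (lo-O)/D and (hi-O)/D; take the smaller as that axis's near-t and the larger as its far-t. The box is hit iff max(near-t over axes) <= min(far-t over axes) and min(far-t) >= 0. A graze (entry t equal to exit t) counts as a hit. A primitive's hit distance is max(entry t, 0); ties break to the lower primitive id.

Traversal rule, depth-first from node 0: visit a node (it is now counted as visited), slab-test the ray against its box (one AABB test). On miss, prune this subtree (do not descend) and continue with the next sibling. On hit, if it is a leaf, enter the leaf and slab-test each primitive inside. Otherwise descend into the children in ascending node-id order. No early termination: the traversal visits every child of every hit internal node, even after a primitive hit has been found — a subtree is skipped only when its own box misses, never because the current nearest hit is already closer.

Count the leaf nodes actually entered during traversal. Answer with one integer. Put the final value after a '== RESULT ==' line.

Traverse from the root:
N0 x:[5/2,20] y:[-25/3,16/3] z:[-9,7] -> hit [5/2,16/3], descend [1, 2, 6, 7]
  N1 x:[3,13/2] y:[1/3,16/3] z:[-5/2,9/2] -> hit [3,9/2] leaf, test {P1(miss), P6(miss), P9(miss)}
  N2 x:[5/2,11/2] y:[-25/3,-17/3] z:[-9,7] -> miss, prune
  N6 x:[11,20] y:[1/3,5] z:[-13/2,6] -> miss, prune
  N7 x:[5,15] y:[-19/3,-7/3] z:[-1,7/2] -> miss, prune

Visited [0, 1, 2, 6, 7]. Tests: 5 box, 1 leaf. Nearest: miss.

== RESULT ==
1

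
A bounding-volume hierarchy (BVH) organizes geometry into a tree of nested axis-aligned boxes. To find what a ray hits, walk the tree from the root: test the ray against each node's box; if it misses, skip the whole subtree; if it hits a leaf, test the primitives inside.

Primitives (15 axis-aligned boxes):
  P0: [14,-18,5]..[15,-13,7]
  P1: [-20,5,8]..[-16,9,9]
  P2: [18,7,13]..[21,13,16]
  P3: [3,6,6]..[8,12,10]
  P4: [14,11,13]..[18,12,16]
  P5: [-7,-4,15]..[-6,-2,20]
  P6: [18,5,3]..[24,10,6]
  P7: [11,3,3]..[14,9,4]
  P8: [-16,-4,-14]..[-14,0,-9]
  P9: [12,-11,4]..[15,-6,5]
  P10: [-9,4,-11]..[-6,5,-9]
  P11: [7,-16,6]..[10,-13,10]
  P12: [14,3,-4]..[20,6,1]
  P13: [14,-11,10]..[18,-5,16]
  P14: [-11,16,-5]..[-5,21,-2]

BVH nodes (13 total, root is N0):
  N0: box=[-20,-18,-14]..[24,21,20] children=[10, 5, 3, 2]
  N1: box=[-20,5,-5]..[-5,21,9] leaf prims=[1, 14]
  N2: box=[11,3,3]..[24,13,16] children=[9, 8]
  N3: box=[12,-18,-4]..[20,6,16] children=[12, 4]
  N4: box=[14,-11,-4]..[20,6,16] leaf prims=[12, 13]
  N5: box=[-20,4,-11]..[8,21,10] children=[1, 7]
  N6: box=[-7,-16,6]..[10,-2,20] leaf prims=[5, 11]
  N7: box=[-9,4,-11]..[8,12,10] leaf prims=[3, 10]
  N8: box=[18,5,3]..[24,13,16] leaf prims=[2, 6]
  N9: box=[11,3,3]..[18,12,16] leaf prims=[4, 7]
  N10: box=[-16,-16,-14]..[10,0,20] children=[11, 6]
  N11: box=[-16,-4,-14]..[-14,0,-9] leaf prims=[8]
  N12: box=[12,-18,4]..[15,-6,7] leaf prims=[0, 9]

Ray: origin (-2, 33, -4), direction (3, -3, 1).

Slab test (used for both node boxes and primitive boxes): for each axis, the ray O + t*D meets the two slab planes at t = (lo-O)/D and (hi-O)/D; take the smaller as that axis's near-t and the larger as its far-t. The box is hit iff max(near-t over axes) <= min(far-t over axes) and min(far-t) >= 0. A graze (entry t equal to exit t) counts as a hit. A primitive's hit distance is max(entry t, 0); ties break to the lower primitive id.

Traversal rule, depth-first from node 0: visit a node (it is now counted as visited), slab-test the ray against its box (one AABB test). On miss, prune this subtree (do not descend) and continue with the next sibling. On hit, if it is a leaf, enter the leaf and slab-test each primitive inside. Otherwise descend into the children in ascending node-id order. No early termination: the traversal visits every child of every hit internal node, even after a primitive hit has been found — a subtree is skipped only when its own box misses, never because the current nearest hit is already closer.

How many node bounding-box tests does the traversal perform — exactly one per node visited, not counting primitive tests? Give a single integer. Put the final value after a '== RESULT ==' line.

Trace the traversal:
N0 x:[-6,26/3] y:[4,17] z:[-10,24] -> hit [4,26/3], descend [2, 3, 5, 10]
  N2 x:[13/3,26/3] y:[20/3,10] z:[7,20] -> hit [7,26/3], descend [8, 9]
    N8 x:[20/3,26/3] y:[20/3,28/3] z:[7,20] -> hit [7,26/3] leaf, test {P2(miss), P6@t=23/3}
    N9 x:[13/3,20/3] y:[7,10] z:[7,20] -> miss, prune
  N3 x:[14/3,22/3] y:[9,17] z:[0,20] -> miss, prune
  N5 x:[-6,10/3] y:[4,29/3] z:[-7,14] -> miss, prune
  N10 x:[-14/3,4] y:[11,49/3] z:[-10,24] -> miss, prune

order=[0, 2, 8, 9, 3, 5, 10]  |boxes|=7  |leaves|=1  hit=P6

== RESULT ==
7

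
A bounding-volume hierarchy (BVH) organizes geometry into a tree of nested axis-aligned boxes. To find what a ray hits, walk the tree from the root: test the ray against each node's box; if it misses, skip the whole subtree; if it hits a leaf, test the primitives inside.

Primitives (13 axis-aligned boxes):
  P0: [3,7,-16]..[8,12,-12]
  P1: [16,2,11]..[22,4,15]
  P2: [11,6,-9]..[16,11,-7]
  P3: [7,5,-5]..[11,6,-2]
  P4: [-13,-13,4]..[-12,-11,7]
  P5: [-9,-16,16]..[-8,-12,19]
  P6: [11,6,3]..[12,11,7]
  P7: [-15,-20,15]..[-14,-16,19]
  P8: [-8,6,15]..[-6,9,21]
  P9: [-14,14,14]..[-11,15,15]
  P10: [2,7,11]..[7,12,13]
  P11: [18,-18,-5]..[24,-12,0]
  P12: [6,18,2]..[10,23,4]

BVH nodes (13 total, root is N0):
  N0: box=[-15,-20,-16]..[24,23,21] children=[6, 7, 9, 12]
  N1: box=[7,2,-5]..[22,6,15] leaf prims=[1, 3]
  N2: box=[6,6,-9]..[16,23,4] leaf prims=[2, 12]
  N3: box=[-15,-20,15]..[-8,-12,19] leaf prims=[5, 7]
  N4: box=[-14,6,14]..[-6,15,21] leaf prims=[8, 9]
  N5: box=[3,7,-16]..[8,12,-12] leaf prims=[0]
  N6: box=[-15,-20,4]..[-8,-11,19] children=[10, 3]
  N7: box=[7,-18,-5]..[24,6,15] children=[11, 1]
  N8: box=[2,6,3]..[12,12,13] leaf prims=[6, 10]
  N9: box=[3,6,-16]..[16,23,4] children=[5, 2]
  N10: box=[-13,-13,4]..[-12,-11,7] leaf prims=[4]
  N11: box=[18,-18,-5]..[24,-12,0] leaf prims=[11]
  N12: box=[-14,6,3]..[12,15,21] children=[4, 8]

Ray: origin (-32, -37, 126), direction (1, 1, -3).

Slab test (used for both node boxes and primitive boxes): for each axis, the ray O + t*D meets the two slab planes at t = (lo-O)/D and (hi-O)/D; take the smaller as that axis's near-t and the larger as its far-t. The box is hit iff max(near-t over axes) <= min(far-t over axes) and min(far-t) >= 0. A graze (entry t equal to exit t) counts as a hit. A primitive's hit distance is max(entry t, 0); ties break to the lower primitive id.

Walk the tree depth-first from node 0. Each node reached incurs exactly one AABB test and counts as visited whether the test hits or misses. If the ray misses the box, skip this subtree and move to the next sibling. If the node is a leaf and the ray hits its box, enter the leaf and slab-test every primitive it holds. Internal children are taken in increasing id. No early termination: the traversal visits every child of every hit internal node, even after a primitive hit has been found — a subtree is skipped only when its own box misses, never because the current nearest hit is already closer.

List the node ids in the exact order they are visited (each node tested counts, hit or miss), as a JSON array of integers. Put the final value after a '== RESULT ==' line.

Trace the traversal:
N0 x:[17,56] y:[17,60] z:[35,142/3] -> hit [35,142/3], descend [6, 7, 9, 12]
  N6 x:[17,24] y:[17,26] z:[107/3,122/3] -> miss, prune
  N7 x:[39,56] y:[19,43] z:[37,131/3] -> hit [39,43], descend [1, 11]
    N1 x:[39,54] y:[39,43] z:[37,131/3] -> hit [39,43] leaf, test {P1(miss), P3@t=128/3}
    N11 x:[50,56] y:[19,25] z:[42,131/3] -> miss, prune
  N9 x:[35,48] y:[43,60] z:[122/3,142/3] -> hit [43,142/3], descend [2, 5]
    N2 x:[38,48] y:[43,60] z:[122/3,45] -> hit [43,45] leaf, test {P2@t=133/3, P12(miss)}
    N5 x:[35,40] y:[44,49] z:[46,142/3] -> miss, prune
  N12 x:[18,44] y:[43,52] z:[35,41] -> miss, prune

9 AABB tests over nodes [0, 6, 7, 1, 11, 9, 2, 5, 12]; 2 leaves entered; closest P3.

== RESULT ==
[0, 6, 7, 1, 11, 9, 2, 5, 12]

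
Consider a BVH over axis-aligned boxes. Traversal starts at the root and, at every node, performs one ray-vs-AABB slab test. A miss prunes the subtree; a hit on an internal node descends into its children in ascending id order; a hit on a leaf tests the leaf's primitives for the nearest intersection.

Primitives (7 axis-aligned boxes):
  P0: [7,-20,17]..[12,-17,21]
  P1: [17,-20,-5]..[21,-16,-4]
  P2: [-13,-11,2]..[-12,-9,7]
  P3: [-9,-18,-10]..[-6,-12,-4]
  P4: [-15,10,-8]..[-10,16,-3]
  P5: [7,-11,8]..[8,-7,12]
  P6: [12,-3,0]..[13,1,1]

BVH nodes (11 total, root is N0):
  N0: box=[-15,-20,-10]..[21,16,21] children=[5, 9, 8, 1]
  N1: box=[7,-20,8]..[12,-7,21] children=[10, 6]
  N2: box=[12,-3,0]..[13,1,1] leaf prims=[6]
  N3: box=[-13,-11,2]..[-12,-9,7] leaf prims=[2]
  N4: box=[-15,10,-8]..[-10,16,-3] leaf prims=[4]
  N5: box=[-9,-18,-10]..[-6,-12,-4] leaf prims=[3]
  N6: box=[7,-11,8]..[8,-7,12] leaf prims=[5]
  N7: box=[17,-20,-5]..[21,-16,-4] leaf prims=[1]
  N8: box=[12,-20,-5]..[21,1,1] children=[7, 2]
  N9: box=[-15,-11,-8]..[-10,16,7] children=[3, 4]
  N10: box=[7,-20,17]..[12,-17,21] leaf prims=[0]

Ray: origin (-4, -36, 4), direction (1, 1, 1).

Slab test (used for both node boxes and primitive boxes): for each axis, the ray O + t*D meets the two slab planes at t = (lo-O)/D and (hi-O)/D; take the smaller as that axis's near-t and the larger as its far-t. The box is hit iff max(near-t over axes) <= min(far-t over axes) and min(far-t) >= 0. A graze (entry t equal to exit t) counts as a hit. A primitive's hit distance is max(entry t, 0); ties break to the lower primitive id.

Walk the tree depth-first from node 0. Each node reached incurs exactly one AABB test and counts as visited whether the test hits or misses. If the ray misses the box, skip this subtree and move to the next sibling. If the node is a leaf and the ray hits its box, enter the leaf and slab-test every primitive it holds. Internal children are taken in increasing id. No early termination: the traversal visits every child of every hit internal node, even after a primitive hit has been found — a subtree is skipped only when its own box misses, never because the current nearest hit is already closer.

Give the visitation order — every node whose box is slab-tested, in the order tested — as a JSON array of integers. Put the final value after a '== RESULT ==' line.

Trace the traversal:
N0 x:[-11,25] y:[16,52] z:[-14,17] -> hit [16,17], descend [1, 5, 8, 9]
  N1 x:[11,16] y:[16,29] z:[4,17] -> hit [16,16], descend [6, 10]
    N6 x:[11,12] y:[25,29] z:[4,8] -> miss, prune
    N10 x:[11,16] y:[16,19] z:[13,17] -> hit [16,16] leaf, test {P0@t=16}
  N5 x:[-5,-2] y:[18,24] z:[-14,-8] -> miss, prune
  N8 x:[16,25] y:[16,37] z:[-9,-3] -> miss, prune
  N9 x:[-11,-6] y:[25,52] z:[-12,3] -> miss, prune

order=[0, 1, 6, 10, 5, 8, 9]  |boxes|=7  |leaves|=1  hit=P0

== RESULT ==
[0, 1, 6, 10, 5, 8, 9]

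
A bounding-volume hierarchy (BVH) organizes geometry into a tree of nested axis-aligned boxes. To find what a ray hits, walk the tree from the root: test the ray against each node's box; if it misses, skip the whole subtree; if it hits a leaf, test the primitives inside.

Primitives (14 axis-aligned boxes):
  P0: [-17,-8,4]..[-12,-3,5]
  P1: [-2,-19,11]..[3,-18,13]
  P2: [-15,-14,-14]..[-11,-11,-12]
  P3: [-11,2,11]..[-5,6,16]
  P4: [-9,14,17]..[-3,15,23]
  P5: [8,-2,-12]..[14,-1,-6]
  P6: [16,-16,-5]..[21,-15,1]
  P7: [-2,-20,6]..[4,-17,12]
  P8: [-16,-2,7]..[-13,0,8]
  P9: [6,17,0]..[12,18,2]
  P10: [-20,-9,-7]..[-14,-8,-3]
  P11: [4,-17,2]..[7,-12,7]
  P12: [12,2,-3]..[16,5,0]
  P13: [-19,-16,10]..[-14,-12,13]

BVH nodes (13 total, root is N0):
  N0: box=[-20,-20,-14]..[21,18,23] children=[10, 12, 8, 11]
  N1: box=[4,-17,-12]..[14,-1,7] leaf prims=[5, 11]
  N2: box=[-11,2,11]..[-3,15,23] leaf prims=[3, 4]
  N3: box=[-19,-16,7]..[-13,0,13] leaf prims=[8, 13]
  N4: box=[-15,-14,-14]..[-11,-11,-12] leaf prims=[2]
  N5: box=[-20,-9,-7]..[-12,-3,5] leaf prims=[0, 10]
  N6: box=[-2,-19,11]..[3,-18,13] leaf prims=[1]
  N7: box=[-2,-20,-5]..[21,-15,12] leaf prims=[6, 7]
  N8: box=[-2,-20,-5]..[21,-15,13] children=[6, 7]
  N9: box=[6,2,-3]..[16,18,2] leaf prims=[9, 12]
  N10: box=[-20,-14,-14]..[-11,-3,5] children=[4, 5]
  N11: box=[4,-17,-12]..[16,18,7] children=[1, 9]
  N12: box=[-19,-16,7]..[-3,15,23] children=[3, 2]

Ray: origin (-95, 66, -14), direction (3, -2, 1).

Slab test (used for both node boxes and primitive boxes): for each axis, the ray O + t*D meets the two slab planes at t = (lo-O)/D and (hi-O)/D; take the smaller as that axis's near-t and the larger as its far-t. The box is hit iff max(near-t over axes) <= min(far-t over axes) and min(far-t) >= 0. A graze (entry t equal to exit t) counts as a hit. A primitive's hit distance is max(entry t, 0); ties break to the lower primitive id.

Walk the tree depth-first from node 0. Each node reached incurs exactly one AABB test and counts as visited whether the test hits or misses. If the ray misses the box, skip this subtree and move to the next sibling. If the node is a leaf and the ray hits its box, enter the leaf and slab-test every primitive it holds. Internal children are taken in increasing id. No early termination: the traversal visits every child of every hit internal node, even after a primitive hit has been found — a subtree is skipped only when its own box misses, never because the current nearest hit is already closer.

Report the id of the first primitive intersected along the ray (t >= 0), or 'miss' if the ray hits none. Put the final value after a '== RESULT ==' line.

Traverse from the root:
N0 x:[25,116/3] y:[24,43] z:[0,37] -> hit [25,37], descend [8, 10, 11, 12]
  N8 x:[31,116/3] y:[81/2,43] z:[9,27] -> miss, prune
  N10 x:[25,28] y:[69/2,40] z:[0,19] -> miss, prune
  N11 x:[33,37] y:[24,83/2] z:[2,21] -> miss, prune
  N12 x:[76/3,92/3] y:[51/2,41] z:[21,37] -> hit [51/2,92/3], descend [2, 3]
    N2 x:[28,92/3] y:[51/2,32] z:[25,37] -> hit [28,92/3] leaf, test {P3@t=30, P4(miss)}
    N3 x:[76/3,82/3] y:[33,41] z:[21,27] -> miss, prune

Visited [0, 8, 10, 11, 12, 2, 3]. Tests: 7 box, 1 leaf. Nearest: P3.

== RESULT ==
3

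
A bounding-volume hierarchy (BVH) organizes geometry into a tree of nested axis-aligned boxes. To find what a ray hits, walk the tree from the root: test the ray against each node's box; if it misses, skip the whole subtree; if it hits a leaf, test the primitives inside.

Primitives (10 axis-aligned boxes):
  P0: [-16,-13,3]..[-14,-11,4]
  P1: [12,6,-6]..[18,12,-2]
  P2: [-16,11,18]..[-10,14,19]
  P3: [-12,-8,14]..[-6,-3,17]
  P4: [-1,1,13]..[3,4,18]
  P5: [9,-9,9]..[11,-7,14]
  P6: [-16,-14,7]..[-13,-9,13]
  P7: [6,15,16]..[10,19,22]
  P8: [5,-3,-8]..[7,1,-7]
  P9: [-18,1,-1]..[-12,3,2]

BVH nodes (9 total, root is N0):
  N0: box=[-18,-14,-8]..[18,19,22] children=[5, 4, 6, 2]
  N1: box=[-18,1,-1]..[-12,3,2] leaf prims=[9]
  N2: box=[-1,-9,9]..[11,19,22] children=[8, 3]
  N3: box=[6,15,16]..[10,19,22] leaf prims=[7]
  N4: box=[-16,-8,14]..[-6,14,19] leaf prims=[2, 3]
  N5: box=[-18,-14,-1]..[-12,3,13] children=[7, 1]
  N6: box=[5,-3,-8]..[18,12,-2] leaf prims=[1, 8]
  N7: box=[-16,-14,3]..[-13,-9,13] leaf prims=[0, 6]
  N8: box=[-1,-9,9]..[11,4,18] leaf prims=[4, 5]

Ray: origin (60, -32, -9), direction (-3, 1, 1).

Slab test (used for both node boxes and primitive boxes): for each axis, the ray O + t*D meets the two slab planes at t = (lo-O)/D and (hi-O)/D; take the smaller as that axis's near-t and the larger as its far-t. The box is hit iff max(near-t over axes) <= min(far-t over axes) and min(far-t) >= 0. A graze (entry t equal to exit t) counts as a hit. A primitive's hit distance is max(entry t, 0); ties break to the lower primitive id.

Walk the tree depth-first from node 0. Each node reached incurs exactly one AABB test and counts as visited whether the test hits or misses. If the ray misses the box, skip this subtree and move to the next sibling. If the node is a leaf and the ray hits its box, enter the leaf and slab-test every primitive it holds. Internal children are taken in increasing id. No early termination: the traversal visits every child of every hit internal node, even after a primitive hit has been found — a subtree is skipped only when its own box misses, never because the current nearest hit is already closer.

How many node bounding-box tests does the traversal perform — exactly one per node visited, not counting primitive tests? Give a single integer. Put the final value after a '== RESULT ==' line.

Walk:
N0 x:[14,26] y:[18,51] z:[1,31] -> hit [18,26], descend [2, 4, 5, 6]
  N2 x:[49/3,61/3] y:[23,51] z:[18,31] -> miss, prune
  N4 x:[22,76/3] y:[24,46] z:[23,28] -> hit [24,76/3] leaf, test {P2(miss), P3@t=24}
  N5 x:[24,26] y:[18,35] z:[8,22] -> miss, prune
  N6 x:[14,55/3] y:[29,44] z:[1,7] -> miss, prune

5 AABB tests over nodes [0, 2, 4, 5, 6]; 1 leaf entered; closest P3.

== RESULT ==
5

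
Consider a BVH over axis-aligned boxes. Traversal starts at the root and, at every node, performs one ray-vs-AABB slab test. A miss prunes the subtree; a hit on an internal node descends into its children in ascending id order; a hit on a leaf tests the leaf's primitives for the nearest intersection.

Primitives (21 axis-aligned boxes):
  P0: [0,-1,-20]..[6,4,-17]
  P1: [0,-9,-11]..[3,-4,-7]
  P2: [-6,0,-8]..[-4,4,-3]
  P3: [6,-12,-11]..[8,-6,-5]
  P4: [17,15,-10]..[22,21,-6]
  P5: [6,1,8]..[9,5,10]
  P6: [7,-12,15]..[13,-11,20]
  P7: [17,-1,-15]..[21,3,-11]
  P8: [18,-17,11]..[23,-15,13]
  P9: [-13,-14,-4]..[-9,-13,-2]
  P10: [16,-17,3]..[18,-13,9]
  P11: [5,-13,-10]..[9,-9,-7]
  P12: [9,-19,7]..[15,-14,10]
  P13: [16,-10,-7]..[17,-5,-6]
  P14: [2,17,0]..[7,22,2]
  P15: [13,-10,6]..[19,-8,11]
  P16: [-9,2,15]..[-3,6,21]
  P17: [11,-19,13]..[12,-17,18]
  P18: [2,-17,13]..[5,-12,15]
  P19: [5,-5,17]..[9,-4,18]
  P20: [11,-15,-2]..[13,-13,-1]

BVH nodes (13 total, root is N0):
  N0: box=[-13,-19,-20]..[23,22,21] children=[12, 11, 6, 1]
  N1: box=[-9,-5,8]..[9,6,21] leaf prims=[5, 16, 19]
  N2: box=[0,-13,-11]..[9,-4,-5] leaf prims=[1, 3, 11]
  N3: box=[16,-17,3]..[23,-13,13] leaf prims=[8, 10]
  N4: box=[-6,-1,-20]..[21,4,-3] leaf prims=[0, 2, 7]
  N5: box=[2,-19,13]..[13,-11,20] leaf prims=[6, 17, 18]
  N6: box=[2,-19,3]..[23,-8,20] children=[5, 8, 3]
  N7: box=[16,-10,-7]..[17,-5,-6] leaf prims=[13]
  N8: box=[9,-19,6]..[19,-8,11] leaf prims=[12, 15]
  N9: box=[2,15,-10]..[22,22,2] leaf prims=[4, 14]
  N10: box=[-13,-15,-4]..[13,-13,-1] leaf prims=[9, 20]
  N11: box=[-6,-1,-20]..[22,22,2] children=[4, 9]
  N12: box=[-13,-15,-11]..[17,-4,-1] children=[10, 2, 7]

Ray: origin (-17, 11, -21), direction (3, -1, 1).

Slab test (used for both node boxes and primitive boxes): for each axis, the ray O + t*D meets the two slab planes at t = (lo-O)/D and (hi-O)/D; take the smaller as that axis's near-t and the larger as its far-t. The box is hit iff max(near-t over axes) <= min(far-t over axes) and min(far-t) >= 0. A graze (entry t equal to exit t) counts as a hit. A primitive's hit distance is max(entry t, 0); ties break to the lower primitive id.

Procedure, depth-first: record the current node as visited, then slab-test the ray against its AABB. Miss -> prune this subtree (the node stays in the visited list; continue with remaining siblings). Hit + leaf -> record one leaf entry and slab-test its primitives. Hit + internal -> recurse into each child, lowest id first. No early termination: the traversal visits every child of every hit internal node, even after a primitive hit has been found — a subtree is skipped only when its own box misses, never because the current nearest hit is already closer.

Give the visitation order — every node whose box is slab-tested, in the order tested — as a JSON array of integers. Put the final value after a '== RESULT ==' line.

Walk:
N0 x:[4/3,40/3] y:[-11,30] z:[1,42] -> hit [4/3,40/3], descend [1, 6, 11, 12]
  N1 x:[8/3,26/3] y:[5,16] z:[29,42] -> miss, prune
  N6 x:[19/3,40/3] y:[19,30] z:[24,41] -> miss, prune
  N11 x:[11/3,13] y:[-11,12] z:[1,23] -> hit [11/3,12], descend [4, 9]
    N4 x:[11/3,38/3] y:[7,12] z:[1,18] -> hit [7,12] leaf, test {P0(miss), P2(miss), P7(miss)}
    N9 x:[19/3,13] y:[-11,-4] z:[11,23] -> miss, prune
  N12 x:[4/3,34/3] y:[15,26] z:[10,20] -> miss, prune

Visited [0, 1, 6, 11, 4, 9, 12]. Tests: 7 box, 1 leaf. Nearest: miss.

== RESULT ==
[0, 1, 6, 11, 4, 9, 12]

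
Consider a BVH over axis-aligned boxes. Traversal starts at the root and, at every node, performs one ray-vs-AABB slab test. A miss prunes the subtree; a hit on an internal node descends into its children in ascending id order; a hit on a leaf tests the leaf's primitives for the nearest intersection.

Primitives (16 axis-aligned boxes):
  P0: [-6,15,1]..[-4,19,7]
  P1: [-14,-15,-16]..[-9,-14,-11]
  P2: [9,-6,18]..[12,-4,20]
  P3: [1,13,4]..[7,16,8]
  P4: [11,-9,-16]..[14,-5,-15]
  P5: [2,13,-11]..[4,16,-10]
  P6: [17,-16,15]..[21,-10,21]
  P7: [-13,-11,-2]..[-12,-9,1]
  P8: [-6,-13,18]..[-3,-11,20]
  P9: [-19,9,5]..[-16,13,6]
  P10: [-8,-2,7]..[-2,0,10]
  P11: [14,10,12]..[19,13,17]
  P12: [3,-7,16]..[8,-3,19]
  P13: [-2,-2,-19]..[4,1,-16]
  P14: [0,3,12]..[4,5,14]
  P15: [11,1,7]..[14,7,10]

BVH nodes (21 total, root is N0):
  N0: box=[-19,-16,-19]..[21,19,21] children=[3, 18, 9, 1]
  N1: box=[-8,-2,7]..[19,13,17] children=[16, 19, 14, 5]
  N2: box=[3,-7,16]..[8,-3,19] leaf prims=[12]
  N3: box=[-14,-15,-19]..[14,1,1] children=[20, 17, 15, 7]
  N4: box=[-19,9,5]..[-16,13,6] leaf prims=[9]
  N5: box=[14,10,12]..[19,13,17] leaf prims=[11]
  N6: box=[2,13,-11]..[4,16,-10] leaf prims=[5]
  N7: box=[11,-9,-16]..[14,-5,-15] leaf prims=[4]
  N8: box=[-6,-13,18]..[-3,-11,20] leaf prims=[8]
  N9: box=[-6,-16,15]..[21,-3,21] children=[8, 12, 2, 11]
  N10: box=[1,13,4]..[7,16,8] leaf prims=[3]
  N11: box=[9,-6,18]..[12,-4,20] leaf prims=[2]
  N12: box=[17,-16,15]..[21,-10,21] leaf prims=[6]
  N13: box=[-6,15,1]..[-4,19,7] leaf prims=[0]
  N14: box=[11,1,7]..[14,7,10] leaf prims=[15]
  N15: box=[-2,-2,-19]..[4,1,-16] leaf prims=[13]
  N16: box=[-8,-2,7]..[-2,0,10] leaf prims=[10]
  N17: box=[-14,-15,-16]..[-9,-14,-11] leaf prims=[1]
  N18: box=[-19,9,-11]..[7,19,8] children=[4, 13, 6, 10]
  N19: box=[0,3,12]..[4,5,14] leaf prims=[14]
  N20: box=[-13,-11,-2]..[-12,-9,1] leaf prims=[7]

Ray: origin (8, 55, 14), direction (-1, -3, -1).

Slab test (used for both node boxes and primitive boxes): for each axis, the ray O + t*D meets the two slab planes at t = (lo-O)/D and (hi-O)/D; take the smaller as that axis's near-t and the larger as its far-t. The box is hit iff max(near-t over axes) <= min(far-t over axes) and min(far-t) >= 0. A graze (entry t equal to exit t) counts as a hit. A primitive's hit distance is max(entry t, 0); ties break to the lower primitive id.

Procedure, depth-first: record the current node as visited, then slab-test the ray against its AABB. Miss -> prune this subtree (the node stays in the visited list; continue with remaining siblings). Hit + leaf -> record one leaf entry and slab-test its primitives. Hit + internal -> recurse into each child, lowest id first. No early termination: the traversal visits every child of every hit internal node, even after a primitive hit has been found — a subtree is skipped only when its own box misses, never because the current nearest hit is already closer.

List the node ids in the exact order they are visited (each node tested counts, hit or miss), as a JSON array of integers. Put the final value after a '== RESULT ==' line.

Trace the traversal:
N0 x:[-13,27] y:[12,71/3] z:[-7,33] -> hit [12,71/3], descend [1, 3, 9, 18]
  N1 x:[-11,16] y:[14,19] z:[-3,7] -> miss, prune
  N3 x:[-6,22] y:[18,70/3] z:[13,33] -> hit [18,22], descend [7, 15, 17, 20]
    N7 x:[-6,-3] y:[20,64/3] z:[29,30] -> miss, prune
    N15 x:[4,10] y:[18,19] z:[30,33] -> miss, prune
    N17 x:[17,22] y:[23,70/3] z:[25,30] -> miss, prune
    N20 x:[20,21] y:[64/3,22] z:[13,16] -> miss, prune
  N9 x:[-13,14] y:[58/3,71/3] z:[-7,-1] -> miss, prune
  N18 x:[1,27] y:[12,46/3] z:[6,25] -> hit [12,46/3], descend [4, 6, 10, 13]
    N4 x:[24,27] y:[14,46/3] z:[8,9] -> miss, prune
    N6 x:[4,6] y:[13,14] z:[24,25] -> miss, prune
    N10 x:[1,7] y:[13,14] z:[6,10] -> miss, prune
    N13 x:[12,14] y:[12,40/3] z:[7,13] -> hit [12,13] leaf, test {P0@t=12}

Summary -> nodes [0, 1, 3, 7, 15, 17, 20, 9, 18, 4, 6, 10, 13]; box-tests=13; leaf-entries=1; first=P0

== RESULT ==
[0, 1, 3, 7, 15, 17, 20, 9, 18, 4, 6, 10, 13]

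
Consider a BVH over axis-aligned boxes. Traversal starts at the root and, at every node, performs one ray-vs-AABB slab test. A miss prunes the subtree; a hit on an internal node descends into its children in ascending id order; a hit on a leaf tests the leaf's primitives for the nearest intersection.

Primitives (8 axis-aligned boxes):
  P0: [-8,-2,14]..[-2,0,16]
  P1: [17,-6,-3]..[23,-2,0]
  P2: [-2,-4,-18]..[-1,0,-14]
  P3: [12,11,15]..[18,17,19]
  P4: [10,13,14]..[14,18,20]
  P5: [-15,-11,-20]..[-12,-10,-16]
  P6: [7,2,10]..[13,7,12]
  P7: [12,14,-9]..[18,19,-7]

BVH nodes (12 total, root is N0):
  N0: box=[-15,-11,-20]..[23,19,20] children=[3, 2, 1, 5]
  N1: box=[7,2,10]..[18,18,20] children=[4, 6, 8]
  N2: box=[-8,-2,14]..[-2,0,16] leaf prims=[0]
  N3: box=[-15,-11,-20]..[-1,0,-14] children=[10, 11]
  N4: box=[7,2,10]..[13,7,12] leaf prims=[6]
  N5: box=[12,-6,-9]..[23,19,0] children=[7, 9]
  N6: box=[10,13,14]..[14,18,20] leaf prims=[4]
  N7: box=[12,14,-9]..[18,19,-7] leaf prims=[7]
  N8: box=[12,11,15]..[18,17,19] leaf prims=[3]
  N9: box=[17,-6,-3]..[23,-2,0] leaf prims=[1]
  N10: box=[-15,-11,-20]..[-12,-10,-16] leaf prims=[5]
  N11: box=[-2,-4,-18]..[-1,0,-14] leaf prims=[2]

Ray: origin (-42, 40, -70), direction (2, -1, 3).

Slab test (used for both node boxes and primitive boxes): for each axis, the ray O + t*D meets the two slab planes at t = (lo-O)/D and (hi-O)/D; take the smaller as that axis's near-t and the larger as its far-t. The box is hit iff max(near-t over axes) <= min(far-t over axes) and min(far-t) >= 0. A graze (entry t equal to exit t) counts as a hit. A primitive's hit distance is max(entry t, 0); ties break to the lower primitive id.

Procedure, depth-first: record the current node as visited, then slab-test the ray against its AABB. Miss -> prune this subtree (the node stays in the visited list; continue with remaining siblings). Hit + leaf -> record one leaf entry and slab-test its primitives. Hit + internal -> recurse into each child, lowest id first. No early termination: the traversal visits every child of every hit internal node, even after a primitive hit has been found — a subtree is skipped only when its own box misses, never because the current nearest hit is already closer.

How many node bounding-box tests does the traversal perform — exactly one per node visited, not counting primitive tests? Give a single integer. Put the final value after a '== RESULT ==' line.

Walk:
N0 x:[27/2,65/2] y:[21,51] z:[50/3,30] -> hit [21,30], descend [1, 2, 3, 5]
  N1 x:[49/2,30] y:[22,38] z:[80/3,30] -> hit [80/3,30], descend [4, 6, 8]
    N4 x:[49/2,55/2] y:[33,38] z:[80/3,82/3] -> miss, prune
    N6 x:[26,28] y:[22,27] z:[28,30] -> miss, prune
    N8 x:[27,30] y:[23,29] z:[85/3,89/3] -> hit [85/3,29] leaf, test {P3@t=85/3}
  N2 x:[17,20] y:[40,42] z:[28,86/3] -> miss, prune
  N3 x:[27/2,41/2] y:[40,51] z:[50/3,56/3] -> miss, prune
  N5 x:[27,65/2] y:[21,46] z:[61/3,70/3] -> miss, prune

order=[0, 1, 4, 6, 8, 2, 3, 5]  |boxes|=8  |leaves|=1  hit=P3

== RESULT ==
8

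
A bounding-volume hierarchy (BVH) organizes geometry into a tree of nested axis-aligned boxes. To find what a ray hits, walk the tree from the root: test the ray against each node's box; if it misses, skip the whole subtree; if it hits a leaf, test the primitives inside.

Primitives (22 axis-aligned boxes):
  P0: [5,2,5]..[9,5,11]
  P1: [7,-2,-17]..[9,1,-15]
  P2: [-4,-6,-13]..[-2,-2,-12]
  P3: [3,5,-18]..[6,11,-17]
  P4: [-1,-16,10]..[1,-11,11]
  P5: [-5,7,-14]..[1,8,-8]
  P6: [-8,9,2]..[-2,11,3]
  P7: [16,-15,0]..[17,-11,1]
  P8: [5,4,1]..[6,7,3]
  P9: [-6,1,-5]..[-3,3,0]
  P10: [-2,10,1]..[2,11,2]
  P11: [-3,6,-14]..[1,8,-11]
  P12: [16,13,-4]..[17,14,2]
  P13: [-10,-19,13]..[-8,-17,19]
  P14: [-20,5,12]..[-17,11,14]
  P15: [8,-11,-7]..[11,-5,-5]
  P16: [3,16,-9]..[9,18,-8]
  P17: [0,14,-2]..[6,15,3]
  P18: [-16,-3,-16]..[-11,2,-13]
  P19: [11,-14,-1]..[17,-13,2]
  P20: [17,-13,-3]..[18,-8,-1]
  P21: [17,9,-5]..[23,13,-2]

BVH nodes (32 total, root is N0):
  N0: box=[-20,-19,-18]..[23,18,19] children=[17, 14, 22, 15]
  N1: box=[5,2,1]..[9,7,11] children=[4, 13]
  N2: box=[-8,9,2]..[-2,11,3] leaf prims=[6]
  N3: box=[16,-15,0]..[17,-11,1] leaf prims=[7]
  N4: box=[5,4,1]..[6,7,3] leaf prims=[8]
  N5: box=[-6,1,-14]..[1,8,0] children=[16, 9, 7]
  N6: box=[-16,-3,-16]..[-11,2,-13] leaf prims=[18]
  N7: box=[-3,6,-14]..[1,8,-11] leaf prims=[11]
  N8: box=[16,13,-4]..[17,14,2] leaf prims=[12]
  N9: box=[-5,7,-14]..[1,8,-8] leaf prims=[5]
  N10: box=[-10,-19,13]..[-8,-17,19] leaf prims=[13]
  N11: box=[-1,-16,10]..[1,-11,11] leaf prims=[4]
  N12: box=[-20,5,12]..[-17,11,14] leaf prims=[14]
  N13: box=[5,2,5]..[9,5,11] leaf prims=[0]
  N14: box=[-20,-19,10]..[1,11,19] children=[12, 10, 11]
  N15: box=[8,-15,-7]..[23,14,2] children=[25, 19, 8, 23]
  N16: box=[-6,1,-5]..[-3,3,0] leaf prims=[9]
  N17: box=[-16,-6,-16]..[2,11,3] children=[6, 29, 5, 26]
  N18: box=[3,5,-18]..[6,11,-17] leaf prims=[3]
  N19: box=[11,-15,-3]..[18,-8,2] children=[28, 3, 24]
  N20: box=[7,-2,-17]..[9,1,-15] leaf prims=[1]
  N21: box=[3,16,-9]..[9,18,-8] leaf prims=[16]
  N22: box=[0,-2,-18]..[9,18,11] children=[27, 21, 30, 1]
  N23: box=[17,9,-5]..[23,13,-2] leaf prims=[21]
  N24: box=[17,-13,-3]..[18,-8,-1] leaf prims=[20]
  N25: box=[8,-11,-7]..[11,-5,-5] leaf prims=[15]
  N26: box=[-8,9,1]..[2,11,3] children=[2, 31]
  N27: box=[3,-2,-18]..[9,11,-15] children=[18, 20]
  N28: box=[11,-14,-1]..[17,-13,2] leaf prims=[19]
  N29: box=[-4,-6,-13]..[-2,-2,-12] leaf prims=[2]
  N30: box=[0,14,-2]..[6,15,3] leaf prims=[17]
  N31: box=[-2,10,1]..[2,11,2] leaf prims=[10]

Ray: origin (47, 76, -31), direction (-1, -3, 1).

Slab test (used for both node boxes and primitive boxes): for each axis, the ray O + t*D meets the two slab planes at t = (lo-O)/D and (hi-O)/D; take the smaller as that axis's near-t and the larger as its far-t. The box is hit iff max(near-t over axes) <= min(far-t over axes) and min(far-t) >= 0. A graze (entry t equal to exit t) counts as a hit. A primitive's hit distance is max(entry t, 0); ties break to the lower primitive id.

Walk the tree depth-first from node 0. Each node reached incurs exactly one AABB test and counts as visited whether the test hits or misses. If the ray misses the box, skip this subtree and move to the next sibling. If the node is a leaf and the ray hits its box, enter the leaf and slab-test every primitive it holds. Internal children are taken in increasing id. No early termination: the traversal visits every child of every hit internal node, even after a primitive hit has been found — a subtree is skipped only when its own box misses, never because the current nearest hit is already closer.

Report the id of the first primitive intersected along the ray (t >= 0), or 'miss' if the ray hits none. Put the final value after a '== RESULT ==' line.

Traverse from the root:
N0 x:[24,67] y:[58/3,95/3] z:[13,50] -> hit [24,95/3], descend [14, 15, 17, 22]
  N14 x:[46,67] y:[65/3,95/3] z:[41,50] -> miss, prune
  N15 x:[24,39] y:[62/3,91/3] z:[24,33] -> hit [24,91/3], descend [8, 19, 23, 25]
    N8 x:[30,31] y:[62/3,21] z:[27,33] -> miss, prune
    N19 x:[29,36] y:[28,91/3] z:[28,33] -> hit [29,91/3], descend [3, 24, 28]
      N3 x:[30,31] y:[29,91/3] z:[31,32] -> miss, prune
      N24 x:[29,30] y:[28,89/3] z:[28,30] -> hit [29,89/3] leaf, test {P20@t=29}
      N28 x:[30,36] y:[89/3,30] z:[30,33] -> hit [30,30] leaf, test {P19@t=30}
    N23 x:[24,30] y:[21,67/3] z:[26,29] -> miss, prune
    N25 x:[36,39] y:[27,29] z:[24,26] -> miss, prune
  N17 x:[45,63] y:[65/3,82/3] z:[15,34] -> miss, prune
  N22 x:[38,47] y:[58/3,26] z:[13,42] -> miss, prune

12 AABB tests over nodes [0, 14, 15, 8, 19, 3, 24, 28, 23, 25, 17, 22]; 2 leaves entered; closest P20.

== RESULT ==
20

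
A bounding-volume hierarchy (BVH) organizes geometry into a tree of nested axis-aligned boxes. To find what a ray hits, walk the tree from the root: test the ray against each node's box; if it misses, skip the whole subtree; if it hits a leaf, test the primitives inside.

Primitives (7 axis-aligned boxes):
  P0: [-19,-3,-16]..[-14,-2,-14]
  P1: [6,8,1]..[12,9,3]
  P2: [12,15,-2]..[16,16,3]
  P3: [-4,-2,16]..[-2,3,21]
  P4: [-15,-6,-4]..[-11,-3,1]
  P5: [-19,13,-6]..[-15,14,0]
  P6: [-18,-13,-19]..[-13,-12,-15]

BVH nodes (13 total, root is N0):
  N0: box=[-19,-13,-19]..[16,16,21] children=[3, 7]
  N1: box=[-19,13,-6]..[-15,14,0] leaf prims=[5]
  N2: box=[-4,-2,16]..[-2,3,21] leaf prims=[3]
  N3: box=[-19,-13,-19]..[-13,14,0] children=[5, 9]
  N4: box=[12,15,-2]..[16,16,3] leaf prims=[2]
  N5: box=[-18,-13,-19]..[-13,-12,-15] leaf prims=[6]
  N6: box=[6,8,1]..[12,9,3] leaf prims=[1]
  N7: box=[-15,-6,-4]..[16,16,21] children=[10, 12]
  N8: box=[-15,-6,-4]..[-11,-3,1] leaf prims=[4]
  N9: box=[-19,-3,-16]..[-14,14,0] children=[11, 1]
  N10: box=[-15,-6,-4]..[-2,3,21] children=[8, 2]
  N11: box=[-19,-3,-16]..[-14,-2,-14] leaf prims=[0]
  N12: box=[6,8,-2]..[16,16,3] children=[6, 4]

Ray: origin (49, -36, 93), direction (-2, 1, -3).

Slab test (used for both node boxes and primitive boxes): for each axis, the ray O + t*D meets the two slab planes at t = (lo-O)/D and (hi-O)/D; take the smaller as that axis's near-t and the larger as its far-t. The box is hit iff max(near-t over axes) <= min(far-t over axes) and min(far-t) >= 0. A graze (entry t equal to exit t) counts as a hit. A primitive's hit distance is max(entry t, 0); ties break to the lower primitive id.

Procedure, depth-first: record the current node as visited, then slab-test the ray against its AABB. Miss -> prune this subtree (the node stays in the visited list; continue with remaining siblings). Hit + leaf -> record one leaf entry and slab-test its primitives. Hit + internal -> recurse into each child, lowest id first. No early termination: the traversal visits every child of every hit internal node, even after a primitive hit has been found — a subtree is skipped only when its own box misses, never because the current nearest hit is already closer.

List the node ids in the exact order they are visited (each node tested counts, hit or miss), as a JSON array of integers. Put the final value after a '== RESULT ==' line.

Traverse from the root:
N0 x:[33/2,34] y:[23,52] z:[24,112/3] -> hit [24,34], descend [3, 7]
  N3 x:[31,34] y:[23,50] z:[31,112/3] -> hit [31,34], descend [5, 9]
    N5 x:[31,67/2] y:[23,24] z:[36,112/3] -> miss, prune
    N9 x:[63/2,34] y:[33,50] z:[31,109/3] -> hit [33,34], descend [1, 11]
      N1 x:[32,34] y:[49,50] z:[31,33] -> miss, prune
      N11 x:[63/2,34] y:[33,34] z:[107/3,109/3] -> miss, prune
  N7 x:[33/2,32] y:[30,52] z:[24,97/3] -> hit [30,32], descend [10, 12]
    N10 x:[51/2,32] y:[30,39] z:[24,97/3] -> hit [30,32], descend [2, 8]
      N2 x:[51/2,53/2] y:[34,39] z:[24,77/3] -> miss, prune
      N8 x:[30,32] y:[30,33] z:[92/3,97/3] -> hit [92/3,32] leaf, test {P4@t=92/3}
    N12 x:[33/2,43/2] y:[44,52] z:[30,95/3] -> miss, prune

Visited [0, 3, 5, 9, 1, 11, 7, 10, 2, 8, 12]. Tests: 11 box, 1 leaf. Nearest: P4.

== RESULT ==
[0, 3, 5, 9, 1, 11, 7, 10, 2, 8, 12]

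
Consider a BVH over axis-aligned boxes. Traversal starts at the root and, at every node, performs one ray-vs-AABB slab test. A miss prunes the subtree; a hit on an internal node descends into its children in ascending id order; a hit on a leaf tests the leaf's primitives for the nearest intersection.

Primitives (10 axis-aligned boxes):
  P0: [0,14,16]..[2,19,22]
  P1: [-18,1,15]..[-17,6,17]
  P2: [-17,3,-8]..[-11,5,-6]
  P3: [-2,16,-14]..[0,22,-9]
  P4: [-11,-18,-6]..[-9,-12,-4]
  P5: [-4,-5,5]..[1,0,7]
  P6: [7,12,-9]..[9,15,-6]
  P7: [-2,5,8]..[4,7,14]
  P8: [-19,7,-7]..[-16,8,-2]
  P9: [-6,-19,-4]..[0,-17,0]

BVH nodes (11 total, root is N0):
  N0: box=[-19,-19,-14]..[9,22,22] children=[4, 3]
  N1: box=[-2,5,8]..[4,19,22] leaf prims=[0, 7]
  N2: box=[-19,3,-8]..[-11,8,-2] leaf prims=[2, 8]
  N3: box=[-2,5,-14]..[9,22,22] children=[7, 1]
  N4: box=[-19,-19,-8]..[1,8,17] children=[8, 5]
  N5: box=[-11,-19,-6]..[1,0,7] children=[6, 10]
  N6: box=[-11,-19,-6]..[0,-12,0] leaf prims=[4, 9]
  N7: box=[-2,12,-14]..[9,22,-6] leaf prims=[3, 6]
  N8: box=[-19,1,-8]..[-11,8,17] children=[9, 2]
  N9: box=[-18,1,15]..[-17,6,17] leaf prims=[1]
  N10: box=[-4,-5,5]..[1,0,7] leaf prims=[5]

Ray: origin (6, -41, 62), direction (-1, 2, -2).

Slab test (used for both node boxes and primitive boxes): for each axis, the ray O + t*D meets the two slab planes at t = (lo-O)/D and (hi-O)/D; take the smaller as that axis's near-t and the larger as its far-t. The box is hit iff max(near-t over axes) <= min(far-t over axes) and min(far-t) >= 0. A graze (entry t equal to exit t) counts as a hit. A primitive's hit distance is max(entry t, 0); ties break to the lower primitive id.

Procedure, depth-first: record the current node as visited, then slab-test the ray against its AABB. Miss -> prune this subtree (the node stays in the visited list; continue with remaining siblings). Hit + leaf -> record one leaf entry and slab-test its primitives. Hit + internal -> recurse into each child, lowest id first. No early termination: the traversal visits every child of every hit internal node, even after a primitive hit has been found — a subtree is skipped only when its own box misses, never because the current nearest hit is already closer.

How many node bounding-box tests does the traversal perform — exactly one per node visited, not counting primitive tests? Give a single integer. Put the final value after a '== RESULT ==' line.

Trace the traversal:
N0 x:[-3,25] y:[11,63/2] z:[20,38] -> hit [20,25], descend [3, 4]
  N3 x:[-3,8] y:[23,63/2] z:[20,38] -> miss, prune
  N4 x:[5,25] y:[11,49/2] z:[45/2,35] -> hit [45/2,49/2], descend [5, 8]
    N5 x:[5,17] y:[11,41/2] z:[55/2,34] -> miss, prune
    N8 x:[17,25] y:[21,49/2] z:[45/2,35] -> hit [45/2,49/2], descend [2, 9]
      N2 x:[17,25] y:[22,49/2] z:[32,35] -> miss, prune
      N9 x:[23,24] y:[21,47/2] z:[45/2,47/2] -> hit [23,47/2] leaf, test {P1@t=23}

Visited [0, 3, 4, 5, 8, 2, 9]. Tests: 7 box, 1 leaf. Nearest: P1.

== RESULT ==
7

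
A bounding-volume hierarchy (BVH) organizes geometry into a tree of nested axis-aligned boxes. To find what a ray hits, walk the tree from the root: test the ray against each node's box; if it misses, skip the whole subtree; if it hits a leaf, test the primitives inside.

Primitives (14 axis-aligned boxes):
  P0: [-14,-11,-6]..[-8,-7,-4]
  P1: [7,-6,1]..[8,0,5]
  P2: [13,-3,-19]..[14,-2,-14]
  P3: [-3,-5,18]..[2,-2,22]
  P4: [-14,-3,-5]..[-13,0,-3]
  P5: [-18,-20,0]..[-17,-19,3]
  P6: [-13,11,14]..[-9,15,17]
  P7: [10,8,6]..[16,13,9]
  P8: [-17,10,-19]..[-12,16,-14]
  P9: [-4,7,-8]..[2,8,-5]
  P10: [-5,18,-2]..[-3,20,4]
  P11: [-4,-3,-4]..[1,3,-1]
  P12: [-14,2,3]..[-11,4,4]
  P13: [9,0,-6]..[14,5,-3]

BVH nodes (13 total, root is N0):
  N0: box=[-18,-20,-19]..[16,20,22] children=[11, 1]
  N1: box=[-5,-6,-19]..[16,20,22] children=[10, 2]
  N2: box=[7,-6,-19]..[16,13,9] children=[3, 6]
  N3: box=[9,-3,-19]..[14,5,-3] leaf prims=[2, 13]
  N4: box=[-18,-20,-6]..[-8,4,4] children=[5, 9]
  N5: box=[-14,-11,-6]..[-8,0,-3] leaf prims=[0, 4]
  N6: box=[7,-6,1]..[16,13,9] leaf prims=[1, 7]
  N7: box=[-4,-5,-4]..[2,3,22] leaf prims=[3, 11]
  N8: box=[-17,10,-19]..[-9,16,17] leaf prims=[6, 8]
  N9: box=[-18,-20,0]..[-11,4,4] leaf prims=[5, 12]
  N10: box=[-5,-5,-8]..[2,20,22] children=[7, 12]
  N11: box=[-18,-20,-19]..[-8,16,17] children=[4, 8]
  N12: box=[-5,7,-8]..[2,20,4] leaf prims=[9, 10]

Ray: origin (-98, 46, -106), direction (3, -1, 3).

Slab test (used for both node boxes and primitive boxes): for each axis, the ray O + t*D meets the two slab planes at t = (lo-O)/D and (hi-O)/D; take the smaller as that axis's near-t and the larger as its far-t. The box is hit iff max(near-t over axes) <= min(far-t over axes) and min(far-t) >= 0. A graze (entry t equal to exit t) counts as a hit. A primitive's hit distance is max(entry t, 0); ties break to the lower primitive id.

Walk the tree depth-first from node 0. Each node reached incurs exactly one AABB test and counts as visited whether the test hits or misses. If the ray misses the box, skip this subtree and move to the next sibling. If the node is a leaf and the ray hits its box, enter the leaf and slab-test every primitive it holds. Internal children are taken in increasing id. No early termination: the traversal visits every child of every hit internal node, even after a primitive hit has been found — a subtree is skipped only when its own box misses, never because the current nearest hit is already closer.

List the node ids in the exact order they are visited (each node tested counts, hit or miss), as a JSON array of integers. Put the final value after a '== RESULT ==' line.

Trace the traversal:
N0 x:[80/3,38] y:[26,66] z:[29,128/3] -> hit [29,38], descend [1, 11]
  N1 x:[31,38] y:[26,52] z:[29,128/3] -> hit [31,38], descend [2, 10]
    N2 x:[35,38] y:[33,52] z:[29,115/3] -> hit [35,38], descend [3, 6]
      N3 x:[107/3,112/3] y:[41,49] z:[29,103/3] -> miss, prune
      N6 x:[35,38] y:[33,52] z:[107/3,115/3] -> hit [107/3,38] leaf, test {P1(miss), P7@t=112/3}
    N10 x:[31,100/3] y:[26,51] z:[98/3,128/3] -> hit [98/3,100/3], descend [7, 12]
      N7 x:[94/3,100/3] y:[43,51] z:[34,128/3] -> miss, prune
      N12 x:[31,100/3] y:[26,39] z:[98/3,110/3] -> hit [98/3,100/3] leaf, test {P9(miss), P10(miss)}
  N11 x:[80/3,30] y:[30,66] z:[29,41] -> hit [30,30], descend [4, 8]
    N4 x:[80/3,30] y:[42,66] z:[100/3,110/3] -> miss, prune
    N8 x:[27,89/3] y:[30,36] z:[29,41] -> miss, prune

11 AABB tests over nodes [0, 1, 2, 3, 6, 10, 7, 12, 11, 4, 8]; 2 leaves entered; closest P7.

== RESULT ==
[0, 1, 2, 3, 6, 10, 7, 12, 11, 4, 8]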